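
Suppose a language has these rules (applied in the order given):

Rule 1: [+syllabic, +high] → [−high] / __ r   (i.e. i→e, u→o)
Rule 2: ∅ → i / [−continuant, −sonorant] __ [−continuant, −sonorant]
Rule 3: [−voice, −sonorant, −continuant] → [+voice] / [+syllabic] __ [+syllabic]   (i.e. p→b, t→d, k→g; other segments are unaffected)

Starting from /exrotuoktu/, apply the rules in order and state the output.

Rule 1 (pre-rhotic lowering): no segment meets the environment; /exrotuoktu/ is unchanged.
Rule 2 (stop-cluster i-epenthesis): /k/ and /t/ form a stop–stop cluster, so [i] is inserted between them. /exrotuoktu/ → exrotuokitu.
Rule 3 (intervocalic voicing): /t/ is a voiceless stop between vowels /o/ and /u/, so it voices to [d]. /k/ is a voiceless stop between vowels /o/ and /i/, so it voices to [g]. /t/ is a voiceless stop between vowels /i/ and /u/, so it voices to [d]. /exrotuokitu/ → exroduogidu.

exroduogidu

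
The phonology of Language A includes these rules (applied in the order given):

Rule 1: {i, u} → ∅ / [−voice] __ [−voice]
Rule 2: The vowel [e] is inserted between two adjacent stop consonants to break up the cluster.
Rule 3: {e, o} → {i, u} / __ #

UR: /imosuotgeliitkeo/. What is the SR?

Rule 1 (high vowel syncope): no segment meets the environment; /imosuotgeliitkeo/ is unchanged.
Rule 2 (stop-cluster e-epenthesis): /t/ and /g/ form a stop–stop cluster, so [e] is inserted between them. /t/ and /k/ form a stop–stop cluster, so [e] is inserted between them. /imosuotgeliitkeo/ → imosuotegeliitekeo.
Rule 3 (final vowel raising): /o/ is a mid vowel in word-final position, so it raises to [u]. /imosuotegeliitekeo/ → imosuotegeliitekeu.

imosuotegeliitekeu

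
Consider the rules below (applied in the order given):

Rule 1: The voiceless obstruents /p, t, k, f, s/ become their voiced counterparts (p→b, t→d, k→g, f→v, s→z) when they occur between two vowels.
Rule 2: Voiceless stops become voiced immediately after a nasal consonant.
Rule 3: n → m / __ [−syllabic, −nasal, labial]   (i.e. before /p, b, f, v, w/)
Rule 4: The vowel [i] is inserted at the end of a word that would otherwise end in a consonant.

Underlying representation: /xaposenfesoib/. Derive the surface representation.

Rule 1 (intervocalic voicing): /p/ is a voiceless obstruent between vowels /a/ and /o/, so it voices to [b]. /s/ is a voiceless obstruent between vowels /o/ and /e/, so it voices to [z]. /s/ is a voiceless obstruent between vowels /e/ and /o/, so it voices to [z]. /xaposenfesoib/ → xabozenfezoib.
Rule 2 (post-nasal voicing): no segment meets the environment; /xabozenfezoib/ is unchanged.
Rule 3 (nasal place assimilation): /n/ precedes the labial consonant /f/, so it assimilates in place to [m]. /xabozenfezoib/ → xabozemfezoib.
Rule 4 (final i-epenthesis): the form ends in the consonant /b/, so [i] is inserted word-finally. /xabozemfezoib/ → xabozemfezoibi.

xabozemfezoibi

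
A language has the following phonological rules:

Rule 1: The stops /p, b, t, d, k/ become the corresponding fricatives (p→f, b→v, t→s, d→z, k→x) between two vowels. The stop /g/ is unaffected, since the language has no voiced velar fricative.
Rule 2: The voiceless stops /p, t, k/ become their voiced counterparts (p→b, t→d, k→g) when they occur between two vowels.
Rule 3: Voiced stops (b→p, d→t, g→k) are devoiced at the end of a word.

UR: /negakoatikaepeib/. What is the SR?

Rule 1 (intervocalic spirantization): /k/ is a stop between vowels /a/ and /o/, so it spirantizes to the fricative [x]. /t/ is a stop between vowels /a/ and /i/, so it spirantizes to the fricative [s]. /k/ is a stop between vowels /i/ and /a/, so it spirantizes to the fricative [x]. /p/ is a stop between vowels /e/ and /e/, so it spirantizes to the fricative [f]. /negakoatikaepeib/ → negaxoasixaefeib.
Rule 2 (intervocalic voicing): no segment meets the environment; /negaxoasixaefeib/ is unchanged.
Rule 3 (final devoicing): /b/ is a voiced stop in word-final position, so it devoices to [p]. /negaxoasixaefeib/ → negaxoasixaefeip.

negaxoasixaefeip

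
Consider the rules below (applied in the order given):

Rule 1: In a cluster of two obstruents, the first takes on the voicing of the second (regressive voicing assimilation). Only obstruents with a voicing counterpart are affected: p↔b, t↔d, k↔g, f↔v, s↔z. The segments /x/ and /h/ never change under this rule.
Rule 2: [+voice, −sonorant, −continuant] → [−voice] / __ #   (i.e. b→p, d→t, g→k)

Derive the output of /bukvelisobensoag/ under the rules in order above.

bugvelisobensoak

Rule 1 (regressive voicing assimilation): /k/ precedes the voiced obstruent /v/, so it voices to [g] by assimilation. /bukvelisobensoag/ → bugvelisobensoag.
Rule 2 (final devoicing): /g/ is a voiced stop in word-final position, so it devoices to [k]. /bugvelisobensoag/ → bugvelisobensoak.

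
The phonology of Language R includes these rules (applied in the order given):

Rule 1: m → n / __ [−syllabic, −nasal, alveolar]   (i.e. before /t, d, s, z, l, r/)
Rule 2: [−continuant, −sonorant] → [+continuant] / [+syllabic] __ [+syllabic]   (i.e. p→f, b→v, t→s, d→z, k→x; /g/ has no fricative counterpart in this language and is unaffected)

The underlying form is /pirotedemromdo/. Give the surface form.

Rule 1 (nasal place assimilation): /m/ precedes the alveolar consonant /r/, so it assimilates in place to [n]. /m/ precedes the alveolar consonant /d/, so it assimilates in place to [n]. /pirotedemromdo/ → pirotedenrondo.
Rule 2 (intervocalic spirantization): /t/ is a stop between vowels /o/ and /e/, so it spirantizes to the fricative [s]. /d/ is a stop between vowels /e/ and /e/, so it spirantizes to the fricative [z]. /pirotedenrondo/ → pirosezenrondo.

pirosezenrondo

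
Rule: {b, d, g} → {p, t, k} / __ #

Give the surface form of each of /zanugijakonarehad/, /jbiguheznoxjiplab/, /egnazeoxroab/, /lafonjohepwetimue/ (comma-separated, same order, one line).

zanugijakonarehat, jbiguheznoxjiplap, egnazeoxroap, lafonjohepwetimue

/zanugijakonarehad/: /d/ is a voiced stop in word-final position, so it devoices to [t]. → [zanugijakonarehat].
/jbiguheznoxjiplab/: /b/ is a voiced stop in word-final position, so it devoices to [p]. → [jbiguheznoxjiplap].
/egnazeoxroab/: /b/ is a voiced stop in word-final position, so it devoices to [p]. → [egnazeoxroap].
/lafonjohepwetimue/: the rule's environment is not met; surfaces unchanged as [lafonjohepwetimue].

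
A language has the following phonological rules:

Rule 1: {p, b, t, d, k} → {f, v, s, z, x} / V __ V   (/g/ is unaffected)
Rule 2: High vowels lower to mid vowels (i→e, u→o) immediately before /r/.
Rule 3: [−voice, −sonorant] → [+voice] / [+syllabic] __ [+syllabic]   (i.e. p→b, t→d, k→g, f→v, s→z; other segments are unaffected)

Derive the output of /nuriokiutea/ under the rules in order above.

norioxiuzea

Rule 1 (intervocalic spirantization): /k/ is a stop between vowels /o/ and /i/, so it spirantizes to the fricative [x]. /t/ is a stop between vowels /u/ and /e/, so it spirantizes to the fricative [s]. /nuriokiutea/ → nurioxiusea.
Rule 2 (pre-rhotic lowering): /u/ is a high vowel immediately before /r/, so it lowers to [o]. /nurioxiusea/ → norioxiusea.
Rule 3 (intervocalic voicing): /s/ is a voiceless obstruent between vowels /u/ and /e/, so it voices to [z]. /norioxiusea/ → norioxiuzea.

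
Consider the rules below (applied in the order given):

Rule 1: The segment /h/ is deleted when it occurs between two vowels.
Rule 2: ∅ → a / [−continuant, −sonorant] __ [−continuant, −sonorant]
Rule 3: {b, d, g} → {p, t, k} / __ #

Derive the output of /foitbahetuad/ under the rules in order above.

Rule 1 (intervocalic h-deletion): /h/ occurs between vowels /a/ and /e/, so it deletes. /foitbahetuad/ → foitbaetuad.
Rule 2 (stop-cluster a-epenthesis): /t/ and /b/ form a stop–stop cluster, so [a] is inserted between them. /foitbaetuad/ → foitabaetuad.
Rule 3 (final devoicing): /d/ is a voiced stop in word-final position, so it devoices to [t]. /foitabaetuad/ → foitabaetuat.

foitabaetuat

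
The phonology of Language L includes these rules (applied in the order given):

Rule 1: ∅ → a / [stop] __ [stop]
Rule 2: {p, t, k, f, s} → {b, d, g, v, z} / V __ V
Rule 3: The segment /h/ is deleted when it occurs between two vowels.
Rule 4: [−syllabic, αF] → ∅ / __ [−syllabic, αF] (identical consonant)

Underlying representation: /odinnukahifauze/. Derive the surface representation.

odinugaivauze

Rule 1 (stop-cluster a-epenthesis): no segment meets the environment; /odinnukahifauze/ is unchanged.
Rule 2 (intervocalic voicing): /k/ is a voiceless obstruent between vowels /u/ and /a/, so it voices to [g]. /f/ is a voiceless obstruent between vowels /i/ and /a/, so it voices to [v]. /odinnukahifauze/ → odinnugahivauze.
Rule 3 (intervocalic h-deletion): /h/ occurs between vowels /a/ and /i/, so it deletes. /odinnugahivauze/ → odinnugaivauze.
Rule 4 (degemination): /nn/ is a geminate; the first /n/ deletes. /odinnugaivauze/ → odinugaivauze.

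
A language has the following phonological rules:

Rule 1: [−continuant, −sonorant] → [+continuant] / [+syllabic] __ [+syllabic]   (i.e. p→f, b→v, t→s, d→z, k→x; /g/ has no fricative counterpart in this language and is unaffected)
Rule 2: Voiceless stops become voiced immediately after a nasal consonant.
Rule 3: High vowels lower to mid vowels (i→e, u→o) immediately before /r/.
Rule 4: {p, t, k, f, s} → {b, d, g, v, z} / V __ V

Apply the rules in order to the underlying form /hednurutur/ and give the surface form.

Rule 1 (intervocalic spirantization): /t/ is a stop between vowels /u/ and /u/, so it spirantizes to the fricative [s]. /hednurutur/ → hednurusur.
Rule 2 (post-nasal voicing): no segment meets the environment; /hednurusur/ is unchanged.
Rule 3 (pre-rhotic lowering): /u/ is a high vowel immediately before /r/, so it lowers to [o]. /u/ is a high vowel immediately before /r/, so it lowers to [o]. /hednurusur/ → hednorusor.
Rule 4 (intervocalic voicing): /s/ is a voiceless obstruent between vowels /u/ and /o/, so it voices to [z]. /hednorusor/ → hednoruzor.

hednoruzor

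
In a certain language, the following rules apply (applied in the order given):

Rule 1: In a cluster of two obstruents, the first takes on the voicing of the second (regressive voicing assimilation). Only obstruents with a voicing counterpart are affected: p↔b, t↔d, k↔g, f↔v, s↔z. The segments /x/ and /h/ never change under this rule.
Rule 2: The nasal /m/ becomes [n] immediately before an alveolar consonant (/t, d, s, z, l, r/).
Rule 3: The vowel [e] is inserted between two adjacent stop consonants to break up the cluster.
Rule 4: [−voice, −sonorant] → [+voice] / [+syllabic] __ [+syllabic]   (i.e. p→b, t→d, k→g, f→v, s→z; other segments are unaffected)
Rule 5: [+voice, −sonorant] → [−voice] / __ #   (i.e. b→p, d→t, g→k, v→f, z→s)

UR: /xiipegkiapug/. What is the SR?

xiibegegiabuk

Rule 1 (regressive voicing assimilation): /g/ precedes the voiceless obstruent /k/, so it devoices to [k] by assimilation. /xiipegkiapug/ → xiipekkiapug.
Rule 2 (nasal place assimilation): no segment meets the environment; /xiipekkiapug/ is unchanged.
Rule 3 (stop-cluster e-epenthesis): /k/ and /k/ form a stop–stop cluster, so [e] is inserted between them. /xiipekkiapug/ → xiipekekiapug.
Rule 4 (intervocalic voicing): /p/ is a voiceless obstruent between vowels /i/ and /e/, so it voices to [b]. /k/ is a voiceless obstruent between vowels /e/ and /e/, so it voices to [g]. /k/ is a voiceless obstruent between vowels /e/ and /i/, so it voices to [g]. /p/ is a voiceless obstruent between vowels /a/ and /u/, so it voices to [b]. /xiipekekiapug/ → xiibegegiabug.
Rule 5 (final devoicing): /g/ is a voiced obstruent in word-final position, so it devoices to [k]. /xiibegegiabug/ → xiibegegiabuk.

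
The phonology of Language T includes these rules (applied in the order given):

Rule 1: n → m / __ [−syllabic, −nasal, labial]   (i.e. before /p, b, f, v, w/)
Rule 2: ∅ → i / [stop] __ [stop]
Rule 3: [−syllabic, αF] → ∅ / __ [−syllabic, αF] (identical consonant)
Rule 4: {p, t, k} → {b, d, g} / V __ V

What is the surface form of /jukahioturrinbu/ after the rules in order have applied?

Rule 1 (nasal place assimilation): /n/ precedes the labial consonant /b/, so it assimilates in place to [m]. /jukahioturrinbu/ → jukahioturrimbu.
Rule 2 (stop-cluster i-epenthesis): no segment meets the environment; /jukahioturrimbu/ is unchanged.
Rule 3 (degemination): /rr/ is a geminate; the first /r/ deletes. /jukahioturrimbu/ → jukahioturimbu.
Rule 4 (intervocalic voicing): /k/ is a voiceless stop between vowels /u/ and /a/, so it voices to [g]. /t/ is a voiceless stop between vowels /o/ and /u/, so it voices to [d]. /jukahioturimbu/ → jugahiodurimbu.

jugahiodurimbu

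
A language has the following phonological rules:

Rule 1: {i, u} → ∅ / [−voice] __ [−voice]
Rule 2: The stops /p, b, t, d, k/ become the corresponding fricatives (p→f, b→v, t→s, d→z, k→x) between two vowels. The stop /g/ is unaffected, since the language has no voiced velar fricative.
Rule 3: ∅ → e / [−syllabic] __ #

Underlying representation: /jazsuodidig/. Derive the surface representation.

jazsuozizige

Rule 1 (high vowel syncope): no segment meets the environment; /jazsuodidig/ is unchanged.
Rule 2 (intervocalic spirantization): /d/ is a stop between vowels /o/ and /i/, so it spirantizes to the fricative [z]. /d/ is a stop between vowels /i/ and /i/, so it spirantizes to the fricative [z]. /jazsuodidig/ → jazsuozizig.
Rule 3 (final e-epenthesis): the form ends in the consonant /g/, so [e] is inserted word-finally. /jazsuozizig/ → jazsuozizige.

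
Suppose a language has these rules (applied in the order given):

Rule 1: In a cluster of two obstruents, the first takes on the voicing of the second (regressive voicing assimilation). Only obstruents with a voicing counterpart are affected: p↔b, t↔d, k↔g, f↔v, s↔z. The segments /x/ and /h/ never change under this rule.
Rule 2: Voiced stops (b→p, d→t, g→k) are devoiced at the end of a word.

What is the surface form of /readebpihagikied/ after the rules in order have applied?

readeppihagikiet

Rule 1 (regressive voicing assimilation): /b/ precedes the voiceless obstruent /p/, so it devoices to [p] by assimilation. /readebpihagikied/ → readeppihagikied.
Rule 2 (final devoicing): /d/ is a voiced stop in word-final position, so it devoices to [t]. /readeppihagikied/ → readeppihagikiet.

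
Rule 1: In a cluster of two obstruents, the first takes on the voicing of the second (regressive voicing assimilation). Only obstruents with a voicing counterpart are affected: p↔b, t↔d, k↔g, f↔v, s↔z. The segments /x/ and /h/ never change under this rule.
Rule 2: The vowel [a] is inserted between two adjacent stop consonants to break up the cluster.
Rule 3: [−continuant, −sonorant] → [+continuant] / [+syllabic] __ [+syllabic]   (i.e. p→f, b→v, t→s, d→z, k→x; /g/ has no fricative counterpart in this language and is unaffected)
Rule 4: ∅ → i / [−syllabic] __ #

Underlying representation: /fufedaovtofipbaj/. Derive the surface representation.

Rule 1 (regressive voicing assimilation): /v/ precedes the voiceless obstruent /t/, so it devoices to [f] by assimilation. /p/ precedes the voiced obstruent /b/, so it voices to [b] by assimilation. /fufedaovtofipbaj/ → fufedaoftofibbaj.
Rule 2 (stop-cluster a-epenthesis): /b/ and /b/ form a stop–stop cluster, so [a] is inserted between them. /fufedaoftofibbaj/ → fufedaoftofibabaj.
Rule 3 (intervocalic spirantization): /d/ is a stop between vowels /e/ and /a/, so it spirantizes to the fricative [z]. /b/ is a stop between vowels /i/ and /a/, so it spirantizes to the fricative [v]. /b/ is a stop between vowels /a/ and /a/, so it spirantizes to the fricative [v]. /fufedaoftofibabaj/ → fufezaoftofivavaj.
Rule 4 (final i-epenthesis): the form ends in the consonant /j/, so [i] is inserted word-finally. /fufezaoftofivavaj/ → fufezaoftofivavaji.

fufezaoftofivavaji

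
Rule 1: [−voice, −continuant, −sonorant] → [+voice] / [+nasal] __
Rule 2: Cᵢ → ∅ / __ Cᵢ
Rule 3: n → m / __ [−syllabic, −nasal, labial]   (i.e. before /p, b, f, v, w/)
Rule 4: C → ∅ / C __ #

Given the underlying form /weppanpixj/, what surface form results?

Rule 1 (post-nasal voicing): /p/ is a voiceless stop immediately after the nasal /n/, so it voices to [b]. /weppanpixj/ → weppanbixj.
Rule 2 (degemination): /pp/ is a geminate; the first /p/ deletes. /weppanbixj/ → wepanbixj.
Rule 3 (nasal place assimilation): /n/ precedes the labial consonant /b/, so it assimilates in place to [m]. /wepanbixj/ → wepambixj.
Rule 4 (final cluster simplification): /j/ is the second consonant of a word-final cluster /xj/, so it deletes. /wepambixj/ → wepambix.

wepambix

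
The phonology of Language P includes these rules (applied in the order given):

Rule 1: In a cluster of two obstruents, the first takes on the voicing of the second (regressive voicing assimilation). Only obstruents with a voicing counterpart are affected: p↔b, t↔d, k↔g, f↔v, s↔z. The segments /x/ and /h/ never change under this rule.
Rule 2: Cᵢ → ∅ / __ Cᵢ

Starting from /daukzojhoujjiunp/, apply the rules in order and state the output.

daugzojhoujiunp

Rule 1 (regressive voicing assimilation): /k/ precedes the voiced obstruent /z/, so it voices to [g] by assimilation. /daukzojhoujjiunp/ → daugzojhoujjiunp.
Rule 2 (degemination): /jj/ is a geminate; the first /j/ deletes. /daugzojhoujjiunp/ → daugzojhoujiunp.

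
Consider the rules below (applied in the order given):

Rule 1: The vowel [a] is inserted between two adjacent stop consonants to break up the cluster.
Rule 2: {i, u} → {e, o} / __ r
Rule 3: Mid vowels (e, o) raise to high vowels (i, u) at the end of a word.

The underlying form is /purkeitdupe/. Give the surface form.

porkeitadupi

Rule 1 (stop-cluster a-epenthesis): /t/ and /d/ form a stop–stop cluster, so [a] is inserted between them. /purkeitdupe/ → purkeitadupe.
Rule 2 (pre-rhotic lowering): /u/ is a high vowel immediately before /r/, so it lowers to [o]. /purkeitadupe/ → porkeitadupe.
Rule 3 (final vowel raising): /e/ is a mid vowel in word-final position, so it raises to [i]. /porkeitadupe/ → porkeitadupi.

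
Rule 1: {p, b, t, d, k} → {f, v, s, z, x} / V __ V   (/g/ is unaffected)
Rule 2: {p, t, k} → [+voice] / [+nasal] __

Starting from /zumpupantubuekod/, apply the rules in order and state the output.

zumbufanduvuexod

Rule 1 (intervocalic spirantization): /p/ is a stop between vowels /u/ and /a/, so it spirantizes to the fricative [f]. /b/ is a stop between vowels /u/ and /u/, so it spirantizes to the fricative [v]. /k/ is a stop between vowels /e/ and /o/, so it spirantizes to the fricative [x]. /zumpupantubuekod/ → zumpufantuvuexod.
Rule 2 (post-nasal voicing): /p/ is a voiceless stop immediately after the nasal /m/, so it voices to [b]. /t/ is a voiceless stop immediately after the nasal /n/, so it voices to [d]. /zumpufantuvuexod/ → zumbufanduvuexod.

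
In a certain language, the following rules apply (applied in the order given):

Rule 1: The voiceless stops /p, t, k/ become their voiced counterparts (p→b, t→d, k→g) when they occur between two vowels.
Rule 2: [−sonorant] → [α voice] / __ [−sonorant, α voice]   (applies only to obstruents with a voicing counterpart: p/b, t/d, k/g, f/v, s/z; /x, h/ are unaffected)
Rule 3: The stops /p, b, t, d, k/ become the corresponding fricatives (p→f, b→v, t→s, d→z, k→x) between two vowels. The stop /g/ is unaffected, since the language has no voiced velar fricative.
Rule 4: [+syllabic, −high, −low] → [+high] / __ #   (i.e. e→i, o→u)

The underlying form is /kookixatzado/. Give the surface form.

Rule 1 (intervocalic voicing): /k/ is a voiceless stop between vowels /o/ and /i/, so it voices to [g]. /kookixatzado/ → koogixatzado.
Rule 2 (regressive voicing assimilation): /t/ precedes the voiced obstruent /z/, so it voices to [d] by assimilation. /koogixatzado/ → koogixadzado.
Rule 3 (intervocalic spirantization): /d/ is a stop between vowels /a/ and /o/, so it spirantizes to the fricative [z]. /koogixadzado/ → koogixadzazo.
Rule 4 (final vowel raising): /o/ is a mid vowel in word-final position, so it raises to [u]. /koogixadzazo/ → koogixadzazu.

koogixadzazu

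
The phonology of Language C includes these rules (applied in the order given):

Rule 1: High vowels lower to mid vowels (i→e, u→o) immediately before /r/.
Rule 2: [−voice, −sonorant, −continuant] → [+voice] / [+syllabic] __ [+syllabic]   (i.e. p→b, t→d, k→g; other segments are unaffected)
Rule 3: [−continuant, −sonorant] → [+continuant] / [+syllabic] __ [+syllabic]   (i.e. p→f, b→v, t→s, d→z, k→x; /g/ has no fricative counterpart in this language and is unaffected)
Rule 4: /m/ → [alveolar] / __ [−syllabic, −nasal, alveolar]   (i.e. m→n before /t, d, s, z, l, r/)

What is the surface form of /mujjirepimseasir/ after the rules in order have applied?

mujjerevinseaser

Rule 1 (pre-rhotic lowering): /i/ is a high vowel immediately before /r/, so it lowers to [e]. /i/ is a high vowel immediately before /r/, so it lowers to [e]. /mujjirepimseasir/ → mujjerepimseaser.
Rule 2 (intervocalic voicing): /p/ is a voiceless stop between vowels /e/ and /i/, so it voices to [b]. /mujjerepimseaser/ → mujjerebimseaser.
Rule 3 (intervocalic spirantization): /b/ is a stop between vowels /e/ and /i/, so it spirantizes to the fricative [v]. /mujjerebimseaser/ → mujjerevimseaser.
Rule 4 (nasal place assimilation): /m/ precedes the alveolar consonant /s/, so it assimilates in place to [n]. /mujjerevimseaser/ → mujjerevinseaser.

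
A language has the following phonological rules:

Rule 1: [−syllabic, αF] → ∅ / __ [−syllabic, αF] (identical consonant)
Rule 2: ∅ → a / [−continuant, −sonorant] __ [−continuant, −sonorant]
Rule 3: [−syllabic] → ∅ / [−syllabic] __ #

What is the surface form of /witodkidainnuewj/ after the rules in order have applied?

witodakidainuew

Rule 1 (degemination): /nn/ is a geminate; the first /n/ deletes. /witodkidainnuewj/ → witodkidainuewj.
Rule 2 (stop-cluster a-epenthesis): /d/ and /k/ form a stop–stop cluster, so [a] is inserted between them. /witodkidainuewj/ → witodakidainuewj.
Rule 3 (final cluster simplification): /j/ is the second consonant of a word-final cluster /wj/, so it deletes. /witodakidainuewj/ → witodakidainuew.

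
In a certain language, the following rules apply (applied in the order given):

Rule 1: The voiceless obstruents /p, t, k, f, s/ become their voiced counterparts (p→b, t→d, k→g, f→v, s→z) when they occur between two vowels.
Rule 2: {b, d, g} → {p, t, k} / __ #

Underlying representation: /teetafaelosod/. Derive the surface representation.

teedavaelozot

Rule 1 (intervocalic voicing): /t/ is a voiceless obstruent between vowels /e/ and /a/, so it voices to [d]. /f/ is a voiceless obstruent between vowels /a/ and /a/, so it voices to [v]. /s/ is a voiceless obstruent between vowels /o/ and /o/, so it voices to [z]. /teetafaelosod/ → teedavaelozod.
Rule 2 (final devoicing): /d/ is a voiced stop in word-final position, so it devoices to [t]. /teedavaelozod/ → teedavaelozot.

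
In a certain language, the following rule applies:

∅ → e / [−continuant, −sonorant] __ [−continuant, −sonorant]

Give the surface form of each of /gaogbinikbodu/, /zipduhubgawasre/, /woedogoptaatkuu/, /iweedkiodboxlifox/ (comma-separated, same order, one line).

gaogebinikebodu, zipeduhubegawasre, woedogopetaatekuu, iweedekiodeboxlifox

/gaogbinikbodu/: /g/ and /b/ form a stop–stop cluster, so [e] is inserted between them. /k/ and /b/ form a stop–stop cluster, so [e] is inserted between them. → [gaogebinikebodu].
/zipduhubgawasre/: /p/ and /d/ form a stop–stop cluster, so [e] is inserted between them. /b/ and /g/ form a stop–stop cluster, so [e] is inserted between them. → [zipeduhubegawasre].
/woedogoptaatkuu/: /p/ and /t/ form a stop–stop cluster, so [e] is inserted between them. /t/ and /k/ form a stop–stop cluster, so [e] is inserted between them. → [woedogopetaatekuu].
/iweedkiodboxlifox/: /d/ and /k/ form a stop–stop cluster, so [e] is inserted between them. /d/ and /b/ form a stop–stop cluster, so [e] is inserted between them. → [iweedekiodeboxlifox].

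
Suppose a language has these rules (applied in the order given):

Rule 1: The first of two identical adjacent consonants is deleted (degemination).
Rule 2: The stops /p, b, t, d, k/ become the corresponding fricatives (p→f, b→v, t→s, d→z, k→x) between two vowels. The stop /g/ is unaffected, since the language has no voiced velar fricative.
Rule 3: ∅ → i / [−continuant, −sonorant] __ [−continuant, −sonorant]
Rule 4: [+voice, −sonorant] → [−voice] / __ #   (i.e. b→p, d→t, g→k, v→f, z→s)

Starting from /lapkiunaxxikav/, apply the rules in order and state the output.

lapikiunaxixaf

Rule 1 (degemination): /xx/ is a geminate; the first /x/ deletes. /lapkiunaxxikav/ → lapkiunaxikav.
Rule 2 (intervocalic spirantization): /k/ is a stop between vowels /i/ and /a/, so it spirantizes to the fricative [x]. /lapkiunaxikav/ → lapkiunaxixav.
Rule 3 (stop-cluster i-epenthesis): /p/ and /k/ form a stop–stop cluster, so [i] is inserted between them. /lapkiunaxixav/ → lapikiunaxixav.
Rule 4 (final devoicing): /v/ is a voiced obstruent in word-final position, so it devoices to [f]. /lapikiunaxixav/ → lapikiunaxixaf.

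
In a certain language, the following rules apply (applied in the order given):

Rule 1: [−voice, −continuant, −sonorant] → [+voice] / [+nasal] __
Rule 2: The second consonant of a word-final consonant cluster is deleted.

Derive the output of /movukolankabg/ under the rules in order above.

Rule 1 (post-nasal voicing): /k/ is a voiceless stop immediately after the nasal /n/, so it voices to [g]. /movukolankabg/ → movukolangabg.
Rule 2 (final cluster simplification): /g/ is the second consonant of a word-final cluster /bg/, so it deletes. /movukolangabg/ → movukolangab.

movukolangab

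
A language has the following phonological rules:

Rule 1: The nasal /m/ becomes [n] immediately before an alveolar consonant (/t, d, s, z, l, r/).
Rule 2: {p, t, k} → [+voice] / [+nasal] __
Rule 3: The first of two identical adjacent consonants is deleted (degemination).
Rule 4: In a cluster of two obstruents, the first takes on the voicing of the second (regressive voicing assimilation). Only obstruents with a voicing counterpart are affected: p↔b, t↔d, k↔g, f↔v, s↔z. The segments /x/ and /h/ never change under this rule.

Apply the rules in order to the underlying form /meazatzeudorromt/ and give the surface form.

Rule 1 (nasal place assimilation): /m/ precedes the alveolar consonant /t/, so it assimilates in place to [n]. /meazatzeudorromt/ → meazatzeudorront.
Rule 2 (post-nasal voicing): /t/ is a voiceless stop immediately after the nasal /n/, so it voices to [d]. /meazatzeudorront/ → meazatzeudorrond.
Rule 3 (degemination): /rr/ is a geminate; the first /r/ deletes. /meazatzeudorrond/ → meazatzeudorond.
Rule 4 (regressive voicing assimilation): /t/ precedes the voiced obstruent /z/, so it voices to [d] by assimilation. /meazatzeudorond/ → meazadzeudorond.

meazadzeudorond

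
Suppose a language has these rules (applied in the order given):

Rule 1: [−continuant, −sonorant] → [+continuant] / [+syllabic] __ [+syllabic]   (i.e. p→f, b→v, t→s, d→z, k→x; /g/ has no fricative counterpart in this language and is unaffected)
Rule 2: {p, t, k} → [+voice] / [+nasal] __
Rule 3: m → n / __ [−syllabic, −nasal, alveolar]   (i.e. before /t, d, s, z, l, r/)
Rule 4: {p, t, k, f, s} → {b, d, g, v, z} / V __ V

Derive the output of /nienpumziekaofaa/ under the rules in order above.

Rule 1 (intervocalic spirantization): /k/ is a stop between vowels /e/ and /a/, so it spirantizes to the fricative [x]. /nienpumziekaofaa/ → nienpumziexaofaa.
Rule 2 (post-nasal voicing): /p/ is a voiceless stop immediately after the nasal /n/, so it voices to [b]. /nienpumziexaofaa/ → nienbumziexaofaa.
Rule 3 (nasal place assimilation): /m/ precedes the alveolar consonant /z/, so it assimilates in place to [n]. /nienbumziexaofaa/ → nienbunziexaofaa.
Rule 4 (intervocalic voicing): /f/ is a voiceless obstruent between vowels /o/ and /a/, so it voices to [v]. /nienbunziexaofaa/ → nienbunziexaovaa.

nienbunziexaovaa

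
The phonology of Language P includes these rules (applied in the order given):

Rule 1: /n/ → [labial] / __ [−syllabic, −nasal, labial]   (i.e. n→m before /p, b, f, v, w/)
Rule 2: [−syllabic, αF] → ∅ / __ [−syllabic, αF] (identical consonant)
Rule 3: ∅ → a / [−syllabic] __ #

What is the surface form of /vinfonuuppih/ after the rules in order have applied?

vimfonuupiha

Rule 1 (nasal place assimilation): /n/ precedes the labial consonant /f/, so it assimilates in place to [m]. /vinfonuuppih/ → vimfonuuppih.
Rule 2 (degemination): /pp/ is a geminate; the first /p/ deletes. /vimfonuuppih/ → vimfonuupih.
Rule 3 (final a-epenthesis): the form ends in the consonant /h/, so [a] is inserted word-finally. /vimfonuupih/ → vimfonuupiha.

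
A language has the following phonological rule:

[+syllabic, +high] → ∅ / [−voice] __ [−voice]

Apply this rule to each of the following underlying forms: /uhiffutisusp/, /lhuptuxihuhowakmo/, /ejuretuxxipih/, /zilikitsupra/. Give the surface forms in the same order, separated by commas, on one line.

/uhiffutisusp/: /i/ is a high vowel flanked by voiceless consonants /h/ and /f/, so it deletes. /u/ is a high vowel flanked by voiceless consonants /f/ and /t/, so it deletes. /i/ is a high vowel flanked by voiceless consonants /t/ and /s/, so it deletes. /u/ is a high vowel flanked by voiceless consonants /s/ and /s/, so it deletes. → [uhfftssp].
/lhuptuxihuhowakmo/: /u/ is a high vowel flanked by voiceless consonants /h/ and /p/, so it deletes. /u/ is a high vowel flanked by voiceless consonants /t/ and /x/, so it deletes. /i/ is a high vowel flanked by voiceless consonants /x/ and /h/, so it deletes. /u/ is a high vowel flanked by voiceless consonants /h/ and /h/, so it deletes. → [lhptxhhowakmo].
/ejuretuxxipih/: /u/ is a high vowel flanked by voiceless consonants /t/ and /x/, so it deletes. /i/ is a high vowel flanked by voiceless consonants /x/ and /p/, so it deletes. /i/ is a high vowel flanked by voiceless consonants /p/ and /h/, so it deletes. → [ejuretxxph].
/zilikitsupra/: /i/ is a high vowel flanked by voiceless consonants /k/ and /t/, so it deletes. /u/ is a high vowel flanked by voiceless consonants /s/ and /p/, so it deletes. → [ziliktspra].

uhfftssp, lhptxhhowakmo, ejuretxxph, ziliktspra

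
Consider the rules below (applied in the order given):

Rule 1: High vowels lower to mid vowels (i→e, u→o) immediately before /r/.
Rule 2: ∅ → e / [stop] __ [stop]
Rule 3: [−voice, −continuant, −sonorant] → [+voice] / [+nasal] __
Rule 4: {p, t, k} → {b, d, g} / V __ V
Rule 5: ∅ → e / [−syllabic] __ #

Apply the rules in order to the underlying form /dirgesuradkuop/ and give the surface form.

Rule 1 (pre-rhotic lowering): /i/ is a high vowel immediately before /r/, so it lowers to [e]. /u/ is a high vowel immediately before /r/, so it lowers to [o]. /dirgesuradkuop/ → dergesoradkuop.
Rule 2 (stop-cluster e-epenthesis): /d/ and /k/ form a stop–stop cluster, so [e] is inserted between them. /dergesoradkuop/ → dergesoradekuop.
Rule 3 (post-nasal voicing): no segment meets the environment; /dergesoradekuop/ is unchanged.
Rule 4 (intervocalic voicing): /k/ is a voiceless stop between vowels /e/ and /u/, so it voices to [g]. /dergesoradekuop/ → dergesoradeguop.
Rule 5 (final e-epenthesis): the form ends in the consonant /p/, so [e] is inserted word-finally. /dergesoradeguop/ → dergesoradeguope.

dergesoradeguope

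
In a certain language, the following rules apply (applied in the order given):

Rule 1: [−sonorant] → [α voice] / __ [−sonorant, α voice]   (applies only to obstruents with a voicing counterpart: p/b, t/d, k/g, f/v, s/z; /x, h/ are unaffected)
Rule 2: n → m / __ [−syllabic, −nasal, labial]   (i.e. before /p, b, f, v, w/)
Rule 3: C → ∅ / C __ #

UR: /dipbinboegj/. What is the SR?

Rule 1 (regressive voicing assimilation): /p/ precedes the voiced obstruent /b/, so it voices to [b] by assimilation. /dipbinboegj/ → dibbinboegj.
Rule 2 (nasal place assimilation): /n/ precedes the labial consonant /b/, so it assimilates in place to [m]. /dibbinboegj/ → dibbimboegj.
Rule 3 (final cluster simplification): /j/ is the second consonant of a word-final cluster /gj/, so it deletes. /dibbimboegj/ → dibbimboeg.

dibbimboeg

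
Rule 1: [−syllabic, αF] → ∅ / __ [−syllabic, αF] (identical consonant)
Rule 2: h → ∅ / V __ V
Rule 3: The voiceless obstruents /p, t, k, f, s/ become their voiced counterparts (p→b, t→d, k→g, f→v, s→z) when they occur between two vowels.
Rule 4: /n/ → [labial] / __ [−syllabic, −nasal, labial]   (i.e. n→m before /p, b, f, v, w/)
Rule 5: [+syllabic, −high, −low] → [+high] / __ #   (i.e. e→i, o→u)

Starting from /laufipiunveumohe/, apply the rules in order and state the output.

lauvibiumveumoi

Rule 1 (degemination): no segment meets the environment; /laufipiunveumohe/ is unchanged.
Rule 2 (intervocalic h-deletion): /h/ occurs between vowels /o/ and /e/, so it deletes. /laufipiunveumohe/ → laufipiunveumoe.
Rule 3 (intervocalic voicing): /f/ is a voiceless obstruent between vowels /u/ and /i/, so it voices to [v]. /p/ is a voiceless obstruent between vowels /i/ and /i/, so it voices to [b]. /laufipiunveumoe/ → lauvibiunveumoe.
Rule 4 (nasal place assimilation): /n/ precedes the labial consonant /v/, so it assimilates in place to [m]. /lauvibiunveumoe/ → lauvibiumveumoe.
Rule 5 (final vowel raising): /e/ is a mid vowel in word-final position, so it raises to [i]. /lauvibiumveumoe/ → lauvibiumveumoi.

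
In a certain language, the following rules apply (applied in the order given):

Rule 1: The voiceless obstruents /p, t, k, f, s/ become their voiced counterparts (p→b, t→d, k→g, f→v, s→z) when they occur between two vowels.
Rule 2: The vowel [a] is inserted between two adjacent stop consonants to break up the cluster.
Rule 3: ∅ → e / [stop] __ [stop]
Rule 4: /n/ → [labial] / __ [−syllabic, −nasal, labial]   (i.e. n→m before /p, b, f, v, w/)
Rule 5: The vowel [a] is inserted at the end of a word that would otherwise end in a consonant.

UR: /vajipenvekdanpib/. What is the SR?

vajibemvekadampiba

Rule 1 (intervocalic voicing): /p/ is a voiceless obstruent between vowels /i/ and /e/, so it voices to [b]. /vajipenvekdanpib/ → vajibenvekdanpib.
Rule 2 (stop-cluster a-epenthesis): /k/ and /d/ form a stop–stop cluster, so [a] is inserted between them. /vajibenvekdanpib/ → vajibenvekadanpib.
Rule 3 (stop-cluster e-epenthesis): no segment meets the environment; /vajibenvekadanpib/ is unchanged.
Rule 4 (nasal place assimilation): /n/ precedes the labial consonant /v/, so it assimilates in place to [m]. /n/ precedes the labial consonant /p/, so it assimilates in place to [m]. /vajibenvekadanpib/ → vajibemvekadampib.
Rule 5 (final a-epenthesis): the form ends in the consonant /b/, so [a] is inserted word-finally. /vajibemvekadampib/ → vajibemvekadampiba.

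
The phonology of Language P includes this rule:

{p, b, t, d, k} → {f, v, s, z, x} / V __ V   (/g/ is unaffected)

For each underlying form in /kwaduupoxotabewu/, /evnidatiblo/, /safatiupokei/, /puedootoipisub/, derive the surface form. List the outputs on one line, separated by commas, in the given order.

/kwaduupoxotabewu/: /d/ is a stop between vowels /a/ and /u/, so it spirantizes to the fricative [z]. /p/ is a stop between vowels /u/ and /o/, so it spirantizes to the fricative [f]. /t/ is a stop between vowels /o/ and /a/, so it spirantizes to the fricative [s]. /b/ is a stop between vowels /a/ and /e/, so it spirantizes to the fricative [v]. → [kwazuufoxosavewu].
/evnidatiblo/: /d/ is a stop between vowels /i/ and /a/, so it spirantizes to the fricative [z]. /t/ is a stop between vowels /a/ and /i/, so it spirantizes to the fricative [s]. → [evnizasiblo].
/safatiupokei/: /t/ is a stop between vowels /a/ and /i/, so it spirantizes to the fricative [s]. /p/ is a stop between vowels /u/ and /o/, so it spirantizes to the fricative [f]. /k/ is a stop between vowels /o/ and /e/, so it spirantizes to the fricative [x]. → [safasiufoxei].
/puedootoipisub/: /d/ is a stop between vowels /e/ and /o/, so it spirantizes to the fricative [z]. /t/ is a stop between vowels /o/ and /o/, so it spirantizes to the fricative [s]. /p/ is a stop between vowels /i/ and /i/, so it spirantizes to the fricative [f]. → [puezoosoifisub].

kwazuufoxosavewu, evnizasiblo, safasiufoxei, puezoosoifisub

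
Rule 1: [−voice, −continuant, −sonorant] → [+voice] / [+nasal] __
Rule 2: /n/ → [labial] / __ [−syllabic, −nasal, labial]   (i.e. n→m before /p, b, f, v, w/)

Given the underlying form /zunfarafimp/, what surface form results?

zumfarafimb

Rule 1 (post-nasal voicing): /p/ is a voiceless stop immediately after the nasal /m/, so it voices to [b]. /zunfarafimp/ → zunfarafimb.
Rule 2 (nasal place assimilation): /n/ precedes the labial consonant /f/, so it assimilates in place to [m]. /zunfarafimb/ → zumfarafimb.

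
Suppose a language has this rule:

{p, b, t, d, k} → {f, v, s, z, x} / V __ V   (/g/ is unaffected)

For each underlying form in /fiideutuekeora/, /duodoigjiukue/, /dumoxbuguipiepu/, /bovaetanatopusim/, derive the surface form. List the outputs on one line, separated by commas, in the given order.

fiizeusuexeora, duozoigjiuxue, dumoxbuguifiefu, bovaesanasofusim

/fiideutuekeora/: /d/ is a stop between vowels /i/ and /e/, so it spirantizes to the fricative [z]. /t/ is a stop between vowels /u/ and /u/, so it spirantizes to the fricative [s]. /k/ is a stop between vowels /e/ and /e/, so it spirantizes to the fricative [x]. → [fiizeusuexeora].
/duodoigjiukue/: /d/ is a stop between vowels /o/ and /o/, so it spirantizes to the fricative [z]. /k/ is a stop between vowels /u/ and /u/, so it spirantizes to the fricative [x]. → [duozoigjiuxue].
/dumoxbuguipiepu/: /p/ is a stop between vowels /i/ and /i/, so it spirantizes to the fricative [f]. /p/ is a stop between vowels /e/ and /u/, so it spirantizes to the fricative [f]. → [dumoxbuguifiefu].
/bovaetanatopusim/: /t/ is a stop between vowels /e/ and /a/, so it spirantizes to the fricative [s]. /t/ is a stop between vowels /a/ and /o/, so it spirantizes to the fricative [s]. /p/ is a stop between vowels /o/ and /u/, so it spirantizes to the fricative [f]. → [bovaesanasofusim].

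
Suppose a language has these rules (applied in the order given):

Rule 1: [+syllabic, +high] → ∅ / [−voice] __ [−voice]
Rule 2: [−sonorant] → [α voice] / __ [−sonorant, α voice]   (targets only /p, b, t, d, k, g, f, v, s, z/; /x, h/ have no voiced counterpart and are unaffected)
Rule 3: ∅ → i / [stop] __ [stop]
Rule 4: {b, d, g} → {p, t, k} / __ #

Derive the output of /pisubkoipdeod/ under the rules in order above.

Rule 1 (high vowel syncope): /i/ is a high vowel flanked by voiceless consonants /p/ and /s/, so it deletes. /pisubkoipdeod/ → psubkoipdeod.
Rule 2 (regressive voicing assimilation): /b/ precedes the voiceless obstruent /k/, so it devoices to [p] by assimilation. /p/ precedes the voiced obstruent /d/, so it voices to [b] by assimilation. /psubkoipdeod/ → psupkoibdeod.
Rule 3 (stop-cluster i-epenthesis): /p/ and /k/ form a stop–stop cluster, so [i] is inserted between them. /b/ and /d/ form a stop–stop cluster, so [i] is inserted between them. /psupkoibdeod/ → psupikoibideod.
Rule 4 (final devoicing): /d/ is a voiced stop in word-final position, so it devoices to [t]. /psupikoibideod/ → psupikoibideot.

psupikoibideot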